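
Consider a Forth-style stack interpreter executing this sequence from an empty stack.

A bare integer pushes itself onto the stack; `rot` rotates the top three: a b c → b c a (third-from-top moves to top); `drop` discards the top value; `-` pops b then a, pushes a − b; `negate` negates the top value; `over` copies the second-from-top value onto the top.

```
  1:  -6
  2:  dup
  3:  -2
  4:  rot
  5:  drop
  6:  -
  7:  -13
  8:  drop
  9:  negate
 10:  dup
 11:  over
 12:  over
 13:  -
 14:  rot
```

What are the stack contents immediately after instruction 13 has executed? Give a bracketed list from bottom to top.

-6     → [-6]
dup    → [-6, -6]
-2     → [-6, -6, -2]
rot    → [-6, -2, -6]
drop   → [-6, -2]
-      → [-4]
-13    → [-4, -13]
drop   → [-4]
negate → [4]
dup    → [4, 4]
over   → [4, 4, 4]
over   → [4, 4, 4, 4]
-      → [4, 4, 0]

[4, 4, 0]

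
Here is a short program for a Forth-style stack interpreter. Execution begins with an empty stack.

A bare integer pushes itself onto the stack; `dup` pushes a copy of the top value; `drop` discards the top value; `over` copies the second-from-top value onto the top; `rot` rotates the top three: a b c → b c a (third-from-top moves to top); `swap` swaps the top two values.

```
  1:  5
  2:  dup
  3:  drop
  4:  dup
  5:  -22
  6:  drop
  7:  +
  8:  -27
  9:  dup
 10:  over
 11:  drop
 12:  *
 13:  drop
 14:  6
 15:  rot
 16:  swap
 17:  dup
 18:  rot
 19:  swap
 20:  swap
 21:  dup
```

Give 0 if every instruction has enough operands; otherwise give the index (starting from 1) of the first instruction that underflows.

15

5    -> 5
dup  -> 5 5
drop -> 5
dup  -> 5 5
-22  -> 5 5 -22
drop -> 5 5
+    -> 10
-27  -> 10 -27
dup  -> 10 -27 -27
over -> 10 -27 -27 -27
drop -> 10 -27 -27
*    -> 10 729
drop -> 10
6    -> 10 6
rot  — needs 3 operands, stack has 2 → underflow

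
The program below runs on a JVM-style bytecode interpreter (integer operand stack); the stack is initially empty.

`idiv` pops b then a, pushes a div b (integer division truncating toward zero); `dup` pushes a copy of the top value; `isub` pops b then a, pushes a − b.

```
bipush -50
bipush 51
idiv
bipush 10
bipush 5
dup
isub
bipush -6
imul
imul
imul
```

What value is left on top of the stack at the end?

0

bipush -50 → [-50]
bipush 51  → [-50, 51]
idiv       → [0]
bipush 10  → [0, 10]
bipush 5   → [0, 10, 5]
dup        → [0, 10, 5, 5]
isub       → [0, 10, 0]
bipush -6  → [0, 10, 0, -6]
imul       → [0, 10, 0]
imul       → [0, 0]
imul       → [0]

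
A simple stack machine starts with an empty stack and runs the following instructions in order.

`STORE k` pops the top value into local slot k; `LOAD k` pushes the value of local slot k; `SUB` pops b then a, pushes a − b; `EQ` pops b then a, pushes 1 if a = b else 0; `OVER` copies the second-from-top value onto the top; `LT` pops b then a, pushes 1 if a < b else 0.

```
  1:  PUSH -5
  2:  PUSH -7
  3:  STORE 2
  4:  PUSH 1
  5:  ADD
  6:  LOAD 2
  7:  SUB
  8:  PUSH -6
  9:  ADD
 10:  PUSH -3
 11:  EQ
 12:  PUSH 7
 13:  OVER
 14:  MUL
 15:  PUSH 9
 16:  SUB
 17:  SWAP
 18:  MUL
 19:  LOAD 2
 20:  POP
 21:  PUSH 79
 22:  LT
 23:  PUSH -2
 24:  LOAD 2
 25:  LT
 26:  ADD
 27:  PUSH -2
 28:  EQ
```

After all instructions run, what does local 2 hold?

PUSH -5 : [-5]
PUSH -7 : [-5, -7]
STORE 2 : [-5]
PUSH 1  : [-5, 1]
ADD     : [-4]
LOAD 2  : [-4, -7]
SUB     : [3]
PUSH -6 : [3, -6]
ADD     : [-3]
PUSH -3 : [-3, -3]
EQ      : [1]
PUSH 7  : [1, 7]
OVER    : [1, 7, 1]
MUL     : [1, 7]
PUSH 9  : [1, 7, 9]
SUB     : [1, -2]
SWAP    : [-2, 1]
MUL     : [-2]
LOAD 2  : [-2, -7]
POP     : [-2]
PUSH 79 : [-2, 79]
LT      : [1]
PUSH -2 : [1, -2]
LOAD 2  : [1, -2, -7]
LT      : [1, 0]
ADD     : [1]
PUSH -2 : [1, -2]
EQ      : [0]

-7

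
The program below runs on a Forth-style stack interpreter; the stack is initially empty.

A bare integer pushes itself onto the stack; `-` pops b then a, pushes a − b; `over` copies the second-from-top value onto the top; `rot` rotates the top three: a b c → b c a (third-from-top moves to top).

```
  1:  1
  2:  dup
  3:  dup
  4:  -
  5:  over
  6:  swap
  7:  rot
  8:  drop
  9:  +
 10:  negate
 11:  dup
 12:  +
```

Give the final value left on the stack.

1       1
dup     1 1
dup     1 1 1
-       1 0
over    1 0 1
swap    1 1 0
rot     1 0 1
drop    1 0
+       1
negate  -1
dup     -1 -1
+       -2

-2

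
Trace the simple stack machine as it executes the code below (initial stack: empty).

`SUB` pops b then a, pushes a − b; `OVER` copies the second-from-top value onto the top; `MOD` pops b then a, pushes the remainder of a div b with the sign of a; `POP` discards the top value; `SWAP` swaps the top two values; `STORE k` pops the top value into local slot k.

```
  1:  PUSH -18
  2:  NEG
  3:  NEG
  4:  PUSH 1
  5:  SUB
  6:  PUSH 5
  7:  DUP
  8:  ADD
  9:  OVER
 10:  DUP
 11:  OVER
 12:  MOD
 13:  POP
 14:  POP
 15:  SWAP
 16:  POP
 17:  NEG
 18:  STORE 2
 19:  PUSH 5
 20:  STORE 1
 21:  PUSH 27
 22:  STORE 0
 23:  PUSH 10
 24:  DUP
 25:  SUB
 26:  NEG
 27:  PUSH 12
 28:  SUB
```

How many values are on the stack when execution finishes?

PUSH -18  -18
NEG       18
NEG       -18
PUSH 1    -18 1
SUB       -19
PUSH 5    -19 5
DUP       -19 5 5
ADD       -19 10
OVER      -19 10 -19
DUP       -19 10 -19 -19
OVER      -19 10 -19 -19 -19
MOD       -19 10 -19 0
POP       -19 10 -19
POP       -19 10
SWAP      10 -19
POP       10
NEG       -10
STORE 2   (empty)
PUSH 5    5
STORE 1   (empty)
PUSH 27   27
STORE 0   (empty)
PUSH 10   10
DUP       10 10
SUB       0
NEG       0
PUSH 12   0 12
SUB       -12

1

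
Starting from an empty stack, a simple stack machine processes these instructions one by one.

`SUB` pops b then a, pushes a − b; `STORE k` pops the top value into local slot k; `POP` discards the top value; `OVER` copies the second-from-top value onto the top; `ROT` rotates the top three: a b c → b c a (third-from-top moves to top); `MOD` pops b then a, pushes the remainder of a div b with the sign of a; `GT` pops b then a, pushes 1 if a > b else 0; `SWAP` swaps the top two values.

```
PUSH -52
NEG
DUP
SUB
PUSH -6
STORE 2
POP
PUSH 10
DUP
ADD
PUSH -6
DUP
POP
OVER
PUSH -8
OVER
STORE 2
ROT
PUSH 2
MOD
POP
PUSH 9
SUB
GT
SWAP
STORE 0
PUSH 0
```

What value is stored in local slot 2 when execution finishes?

PUSH -52 -> -52
NEG      -> 52
DUP      -> 52 52
SUB      -> 0
PUSH -6  -> 0 -6
STORE 2  -> 0
POP      -> (empty)
PUSH 10  -> 10
DUP      -> 10 10
ADD      -> 20
PUSH -6  -> 20 -6
DUP      -> 20 -6 -6
POP      -> 20 -6
OVER     -> 20 -6 20
PUSH -8  -> 20 -6 20 -8
OVER     -> 20 -6 20 -8 20
STORE 2  -> 20 -6 20 -8
ROT      -> 20 20 -8 -6
PUSH 2   -> 20 20 -8 -6 2
MOD      -> 20 20 -8 0
POP      -> 20 20 -8
PUSH 9   -> 20 20 -8 9
SUB      -> 20 20 -17
GT       -> 20 1
SWAP     -> 1 20
STORE 0  -> 1
PUSH 0   -> 1 0

20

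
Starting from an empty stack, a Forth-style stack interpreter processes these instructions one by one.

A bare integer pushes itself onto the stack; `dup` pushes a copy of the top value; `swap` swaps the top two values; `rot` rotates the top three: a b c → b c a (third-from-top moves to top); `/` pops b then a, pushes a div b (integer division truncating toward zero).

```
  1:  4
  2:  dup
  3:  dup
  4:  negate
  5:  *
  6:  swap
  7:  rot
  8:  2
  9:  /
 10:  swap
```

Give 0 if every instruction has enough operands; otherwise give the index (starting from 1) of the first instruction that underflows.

7

4      → [4]
dup    → [4, 4]
dup    → [4, 4, 4]
negate → [4, 4, -4]
*      → [4, -16]
swap   → [-16, 4]
rot  — needs 3 operands, stack has 2 → underflow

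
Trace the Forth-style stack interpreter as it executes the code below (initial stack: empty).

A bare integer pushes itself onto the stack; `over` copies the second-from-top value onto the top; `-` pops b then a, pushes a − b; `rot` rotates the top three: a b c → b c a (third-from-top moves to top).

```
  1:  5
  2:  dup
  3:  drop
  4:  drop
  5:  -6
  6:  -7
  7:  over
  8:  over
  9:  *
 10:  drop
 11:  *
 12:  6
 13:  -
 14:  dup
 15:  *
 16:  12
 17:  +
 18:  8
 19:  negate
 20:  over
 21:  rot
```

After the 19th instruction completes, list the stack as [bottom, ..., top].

[1308, -8]

5      → 5
dup    → 5 5
drop   → 5
drop   → (empty)
-6     → -6
-7     → -6 -7
over   → -6 -7 -6
over   → -6 -7 -6 -7
*      → -6 -7 42
drop   → -6 -7
*      → 42
6      → 42 6
-      → 36
dup    → 36 36
*      → 1296
12     → 1296 12
+      → 1308
8      → 1308 8
negate → 1308 -8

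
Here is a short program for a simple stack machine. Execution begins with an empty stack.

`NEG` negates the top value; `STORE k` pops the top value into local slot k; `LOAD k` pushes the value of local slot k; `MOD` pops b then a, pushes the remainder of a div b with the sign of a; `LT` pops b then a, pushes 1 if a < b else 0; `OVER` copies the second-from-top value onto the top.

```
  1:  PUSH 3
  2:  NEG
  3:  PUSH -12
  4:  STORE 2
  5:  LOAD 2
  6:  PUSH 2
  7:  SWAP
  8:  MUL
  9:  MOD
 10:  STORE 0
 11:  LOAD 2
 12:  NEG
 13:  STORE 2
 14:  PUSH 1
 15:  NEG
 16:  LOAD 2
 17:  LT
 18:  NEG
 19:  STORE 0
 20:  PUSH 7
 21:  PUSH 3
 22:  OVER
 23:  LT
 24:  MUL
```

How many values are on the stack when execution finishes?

1

PUSH 3   -> [3]
NEG      -> [-3]
PUSH -12 -> [-3, -12]
STORE 2  -> [-3]
LOAD 2   -> [-3, -12]
PUSH 2   -> [-3, -12, 2]
SWAP     -> [-3, 2, -12]
MUL      -> [-3, -24]
MOD      -> [-3]
STORE 0  -> []
LOAD 2   -> [-12]
NEG      -> [12]
STORE 2  -> []
PUSH 1   -> [1]
NEG      -> [-1]
LOAD 2   -> [-1, 12]
LT       -> [1]
NEG      -> [-1]
STORE 0  -> []
PUSH 7   -> [7]
PUSH 3   -> [7, 3]
OVER     -> [7, 3, 7]
LT       -> [7, 1]
MUL      -> [7]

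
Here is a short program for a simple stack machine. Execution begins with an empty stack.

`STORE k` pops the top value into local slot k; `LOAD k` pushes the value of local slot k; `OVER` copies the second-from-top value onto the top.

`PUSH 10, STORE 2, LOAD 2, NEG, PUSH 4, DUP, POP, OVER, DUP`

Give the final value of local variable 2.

PUSH 10 -> [10]
STORE 2 -> []
LOAD 2  -> [10]
NEG     -> [-10]
PUSH 4  -> [-10, 4]
DUP     -> [-10, 4, 4]
POP     -> [-10, 4]
OVER    -> [-10, 4, -10]
DUP     -> [-10, 4, -10, -10]

10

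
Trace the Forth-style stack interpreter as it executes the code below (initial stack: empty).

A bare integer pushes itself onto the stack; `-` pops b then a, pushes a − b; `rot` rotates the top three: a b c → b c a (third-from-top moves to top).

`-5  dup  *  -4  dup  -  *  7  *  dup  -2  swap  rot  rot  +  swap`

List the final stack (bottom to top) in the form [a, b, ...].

[-2, 0]

-5   -> [-5]
dup  -> [-5, -5]
*    -> [25]
-4   -> [25, -4]
dup  -> [25, -4, -4]
-    -> [25, 0]
*    -> [0]
7    -> [0, 7]
*    -> [0]
dup  -> [0, 0]
-2   -> [0, 0, -2]
swap -> [0, -2, 0]
rot  -> [-2, 0, 0]
rot  -> [0, 0, -2]
+    -> [0, -2]
swap -> [-2, 0]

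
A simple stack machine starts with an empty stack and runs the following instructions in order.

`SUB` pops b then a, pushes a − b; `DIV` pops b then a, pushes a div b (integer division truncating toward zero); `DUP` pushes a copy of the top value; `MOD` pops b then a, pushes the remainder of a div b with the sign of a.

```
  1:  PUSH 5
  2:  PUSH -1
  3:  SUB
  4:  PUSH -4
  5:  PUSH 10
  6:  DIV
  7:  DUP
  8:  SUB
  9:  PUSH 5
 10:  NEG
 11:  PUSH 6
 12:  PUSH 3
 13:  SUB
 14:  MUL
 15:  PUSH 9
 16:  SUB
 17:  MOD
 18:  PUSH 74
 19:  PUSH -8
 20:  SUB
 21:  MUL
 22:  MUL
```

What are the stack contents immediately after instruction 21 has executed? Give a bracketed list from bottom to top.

[6, 0]

PUSH 5  : [5]
PUSH -1 : [5, -1]
SUB     : [6]
PUSH -4 : [6, -4]
PUSH 10 : [6, -4, 10]
DIV     : [6, 0]
DUP     : [6, 0, 0]
SUB     : [6, 0]
PUSH 5  : [6, 0, 5]
NEG     : [6, 0, -5]
PUSH 6  : [6, 0, -5, 6]
PUSH 3  : [6, 0, -5, 6, 3]
SUB     : [6, 0, -5, 3]
MUL     : [6, 0, -15]
PUSH 9  : [6, 0, -15, 9]
SUB     : [6, 0, -24]
MOD     : [6, 0]
PUSH 74 : [6, 0, 74]
PUSH -8 : [6, 0, 74, -8]
SUB     : [6, 0, 82]
MUL     : [6, 0]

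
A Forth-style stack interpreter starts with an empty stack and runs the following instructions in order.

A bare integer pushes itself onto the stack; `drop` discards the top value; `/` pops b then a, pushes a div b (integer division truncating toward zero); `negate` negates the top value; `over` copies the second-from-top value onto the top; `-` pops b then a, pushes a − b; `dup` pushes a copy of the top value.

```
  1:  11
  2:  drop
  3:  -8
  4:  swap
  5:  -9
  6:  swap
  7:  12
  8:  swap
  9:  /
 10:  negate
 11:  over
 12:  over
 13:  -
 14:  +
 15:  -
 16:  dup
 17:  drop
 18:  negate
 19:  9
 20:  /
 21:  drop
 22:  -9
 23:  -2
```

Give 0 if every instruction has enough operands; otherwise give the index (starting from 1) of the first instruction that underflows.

4

11   : [11]
drop : []
-8   : [-8]
swap  — needs 2 operands, stack has 1 → underflow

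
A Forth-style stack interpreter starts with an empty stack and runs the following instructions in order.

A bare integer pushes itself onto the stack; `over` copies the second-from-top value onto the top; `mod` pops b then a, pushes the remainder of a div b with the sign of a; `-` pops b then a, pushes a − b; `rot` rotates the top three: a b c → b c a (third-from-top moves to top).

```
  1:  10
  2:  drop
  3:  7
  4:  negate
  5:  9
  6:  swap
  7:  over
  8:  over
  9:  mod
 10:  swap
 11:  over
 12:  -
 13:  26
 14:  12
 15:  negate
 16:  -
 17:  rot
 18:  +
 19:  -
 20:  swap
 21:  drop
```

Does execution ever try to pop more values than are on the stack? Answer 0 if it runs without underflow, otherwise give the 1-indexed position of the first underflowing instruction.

10      10
drop    (empty)
7       7
negate  -7
9       -7 9
swap    9 -7
over    9 -7 9
over    9 -7 9 -7
mod     9 -7 2
swap    9 2 -7
over    9 2 -7 2
-       9 2 -9
26      9 2 -9 26
12      9 2 -9 26 12
negate  9 2 -9 26 -12
-       9 2 -9 38
rot     9 -9 38 2
+       9 -9 40
-       9 -49
swap    -49 9
drop    -49

0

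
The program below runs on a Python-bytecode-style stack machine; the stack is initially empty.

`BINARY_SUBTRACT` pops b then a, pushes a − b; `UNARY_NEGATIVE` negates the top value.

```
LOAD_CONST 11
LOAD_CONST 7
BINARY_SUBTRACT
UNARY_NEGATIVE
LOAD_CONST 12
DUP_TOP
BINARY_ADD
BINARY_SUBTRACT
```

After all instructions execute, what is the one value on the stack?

-28

LOAD_CONST 11    11
LOAD_CONST 7     11 7
BINARY_SUBTRACT  4
UNARY_NEGATIVE   -4
LOAD_CONST 12    -4 12
DUP_TOP          -4 12 12
BINARY_ADD       -4 24
BINARY_SUBTRACT  -28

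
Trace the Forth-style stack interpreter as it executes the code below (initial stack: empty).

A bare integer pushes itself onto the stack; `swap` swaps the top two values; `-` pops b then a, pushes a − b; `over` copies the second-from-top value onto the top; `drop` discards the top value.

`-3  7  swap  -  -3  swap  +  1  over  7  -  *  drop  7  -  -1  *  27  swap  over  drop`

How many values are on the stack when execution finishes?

-3   → -3
7    → -3 7
swap → 7 -3
-    → 10
-3   → 10 -3
swap → -3 10
+    → 7
1    → 7 1
over → 7 1 7
7    → 7 1 7 7
-    → 7 1 0
*    → 7 0
drop → 7
7    → 7 7
-    → 0
-1   → 0 -1
*    → 0
27   → 0 27
swap → 27 0
over → 27 0 27
drop → 27 0

2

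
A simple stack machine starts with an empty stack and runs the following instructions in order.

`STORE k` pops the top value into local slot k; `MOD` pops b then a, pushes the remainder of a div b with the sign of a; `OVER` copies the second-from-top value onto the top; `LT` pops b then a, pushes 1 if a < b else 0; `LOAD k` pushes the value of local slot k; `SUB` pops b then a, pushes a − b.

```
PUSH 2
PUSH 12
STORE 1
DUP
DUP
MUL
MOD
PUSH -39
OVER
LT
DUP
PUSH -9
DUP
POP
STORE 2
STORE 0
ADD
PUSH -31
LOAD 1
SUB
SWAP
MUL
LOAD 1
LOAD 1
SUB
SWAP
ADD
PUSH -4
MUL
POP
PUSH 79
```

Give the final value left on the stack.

PUSH 2    2
PUSH 12   2 12
STORE 1   2
DUP       2 2
DUP       2 2 2
MUL       2 4
MOD       2
PUSH -39  2 -39
OVER      2 -39 2
LT        2 1
DUP       2 1 1
PUSH -9   2 1 1 -9
DUP       2 1 1 -9 -9
POP       2 1 1 -9
STORE 2   2 1 1
STORE 0   2 1
ADD       3
PUSH -31  3 -31
LOAD 1    3 -31 12
SUB       3 -43
SWAP      -43 3
MUL       -129
LOAD 1    -129 12
LOAD 1    -129 12 12
SUB       -129 0
SWAP      0 -129
ADD       -129
PUSH -4   -129 -4
MUL       516
POP       (empty)
PUSH 79   79

79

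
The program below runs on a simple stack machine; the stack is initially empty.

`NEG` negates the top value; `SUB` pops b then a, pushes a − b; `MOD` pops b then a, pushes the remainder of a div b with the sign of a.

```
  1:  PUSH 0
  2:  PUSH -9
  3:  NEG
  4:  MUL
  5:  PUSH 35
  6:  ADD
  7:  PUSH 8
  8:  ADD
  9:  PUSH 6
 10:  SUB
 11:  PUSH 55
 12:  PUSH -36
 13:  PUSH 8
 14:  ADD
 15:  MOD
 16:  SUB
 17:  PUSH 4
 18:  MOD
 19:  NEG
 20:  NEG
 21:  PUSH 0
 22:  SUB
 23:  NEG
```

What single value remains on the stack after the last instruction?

PUSH 0   : [0]
PUSH -9  : [0, -9]
NEG      : [0, 9]
MUL      : [0]
PUSH 35  : [0, 35]
ADD      : [35]
PUSH 8   : [35, 8]
ADD      : [43]
PUSH 6   : [43, 6]
SUB      : [37]
PUSH 55  : [37, 55]
PUSH -36 : [37, 55, -36]
PUSH 8   : [37, 55, -36, 8]
ADD      : [37, 55, -28]
MOD      : [37, 27]
SUB      : [10]
PUSH 4   : [10, 4]
MOD      : [2]
NEG      : [-2]
NEG      : [2]
PUSH 0   : [2, 0]
SUB      : [2]
NEG      : [-2]

-2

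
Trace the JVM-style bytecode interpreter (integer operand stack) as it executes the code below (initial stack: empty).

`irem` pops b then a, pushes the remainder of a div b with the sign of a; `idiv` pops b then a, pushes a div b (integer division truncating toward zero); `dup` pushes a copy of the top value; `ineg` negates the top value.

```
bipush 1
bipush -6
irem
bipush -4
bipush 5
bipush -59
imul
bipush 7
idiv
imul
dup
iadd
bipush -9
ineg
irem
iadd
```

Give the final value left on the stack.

4

bipush 1   -> 1
bipush -6  -> 1 -6
irem       -> 1
bipush -4  -> 1 -4
bipush 5   -> 1 -4 5
bipush -59 -> 1 -4 5 -59
imul       -> 1 -4 -295
bipush 7   -> 1 -4 -295 7
idiv       -> 1 -4 -42
imul       -> 1 168
dup        -> 1 168 168
iadd       -> 1 336
bipush -9  -> 1 336 -9
ineg       -> 1 336 9
irem       -> 1 3
iadd       -> 4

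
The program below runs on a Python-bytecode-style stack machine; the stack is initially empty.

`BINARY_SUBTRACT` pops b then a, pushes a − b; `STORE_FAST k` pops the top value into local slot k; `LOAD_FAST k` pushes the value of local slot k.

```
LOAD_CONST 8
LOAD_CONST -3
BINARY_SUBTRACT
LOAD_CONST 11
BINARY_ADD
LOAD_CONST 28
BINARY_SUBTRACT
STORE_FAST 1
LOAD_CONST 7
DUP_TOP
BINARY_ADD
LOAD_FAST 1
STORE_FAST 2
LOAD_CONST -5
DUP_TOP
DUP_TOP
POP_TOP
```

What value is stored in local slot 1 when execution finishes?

-6

LOAD_CONST 8     [8]
LOAD_CONST -3    [8, -3]
BINARY_SUBTRACT  [11]
LOAD_CONST 11    [11, 11]
BINARY_ADD       [22]
LOAD_CONST 28    [22, 28]
BINARY_SUBTRACT  [-6]
STORE_FAST 1     []
LOAD_CONST 7     [7]
DUP_TOP          [7, 7]
BINARY_ADD       [14]
LOAD_FAST 1      [14, -6]
STORE_FAST 2     [14]
LOAD_CONST -5    [14, -5]
DUP_TOP          [14, -5, -5]
DUP_TOP          [14, -5, -5, -5]
POP_TOP          [14, -5, -5]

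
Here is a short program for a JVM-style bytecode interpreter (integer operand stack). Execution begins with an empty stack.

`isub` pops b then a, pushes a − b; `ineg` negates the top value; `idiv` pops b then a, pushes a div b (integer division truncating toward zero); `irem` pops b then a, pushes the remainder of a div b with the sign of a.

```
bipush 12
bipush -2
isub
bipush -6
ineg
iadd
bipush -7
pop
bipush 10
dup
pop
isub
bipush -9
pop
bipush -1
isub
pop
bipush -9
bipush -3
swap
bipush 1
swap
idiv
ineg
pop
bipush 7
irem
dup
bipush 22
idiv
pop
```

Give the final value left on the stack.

bipush 12 : [12]
bipush -2 : [12, -2]
isub      : [14]
bipush -6 : [14, -6]
ineg      : [14, 6]
iadd      : [20]
bipush -7 : [20, -7]
pop       : [20]
bipush 10 : [20, 10]
dup       : [20, 10, 10]
pop       : [20, 10]
isub      : [10]
bipush -9 : [10, -9]
pop       : [10]
bipush -1 : [10, -1]
isub      : [11]
pop       : []
bipush -9 : [-9]
bipush -3 : [-9, -3]
swap      : [-3, -9]
bipush 1  : [-3, -9, 1]
swap      : [-3, 1, -9]
idiv      : [-3, 0]
ineg      : [-3, 0]
pop       : [-3]
bipush 7  : [-3, 7]
irem      : [-3]
dup       : [-3, -3]
bipush 22 : [-3, -3, 22]
idiv      : [-3, 0]
pop       : [-3]

-3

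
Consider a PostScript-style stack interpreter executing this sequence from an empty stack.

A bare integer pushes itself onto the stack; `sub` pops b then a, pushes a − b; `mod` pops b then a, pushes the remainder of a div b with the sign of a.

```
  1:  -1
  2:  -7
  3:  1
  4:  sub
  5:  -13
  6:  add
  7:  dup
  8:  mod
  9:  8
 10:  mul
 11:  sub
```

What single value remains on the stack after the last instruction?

-1  → [-1]
-7  → [-1, -7]
1   → [-1, -7, 1]
sub → [-1, -8]
-13 → [-1, -8, -13]
add → [-1, -21]
dup → [-1, -21, -21]
mod → [-1, 0]
8   → [-1, 0, 8]
mul → [-1, 0]
sub → [-1]

-1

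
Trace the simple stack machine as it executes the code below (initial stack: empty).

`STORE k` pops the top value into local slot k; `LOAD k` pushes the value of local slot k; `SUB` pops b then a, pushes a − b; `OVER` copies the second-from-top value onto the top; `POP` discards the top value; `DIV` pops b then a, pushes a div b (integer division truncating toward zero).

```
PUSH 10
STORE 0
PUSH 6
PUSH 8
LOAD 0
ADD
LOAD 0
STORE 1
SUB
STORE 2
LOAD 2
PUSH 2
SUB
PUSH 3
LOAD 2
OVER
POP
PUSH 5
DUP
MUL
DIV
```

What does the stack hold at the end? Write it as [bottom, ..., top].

[-14, 3, 0]

PUSH 10 -> [10]
STORE 0 -> []
PUSH 6  -> [6]
PUSH 8  -> [6, 8]
LOAD 0  -> [6, 8, 10]
ADD     -> [6, 18]
LOAD 0  -> [6, 18, 10]
STORE 1 -> [6, 18]
SUB     -> [-12]
STORE 2 -> []
LOAD 2  -> [-12]
PUSH 2  -> [-12, 2]
SUB     -> [-14]
PUSH 3  -> [-14, 3]
LOAD 2  -> [-14, 3, -12]
OVER    -> [-14, 3, -12, 3]
POP     -> [-14, 3, -12]
PUSH 5  -> [-14, 3, -12, 5]
DUP     -> [-14, 3, -12, 5, 5]
MUL     -> [-14, 3, -12, 25]
DIV     -> [-14, 3, 0]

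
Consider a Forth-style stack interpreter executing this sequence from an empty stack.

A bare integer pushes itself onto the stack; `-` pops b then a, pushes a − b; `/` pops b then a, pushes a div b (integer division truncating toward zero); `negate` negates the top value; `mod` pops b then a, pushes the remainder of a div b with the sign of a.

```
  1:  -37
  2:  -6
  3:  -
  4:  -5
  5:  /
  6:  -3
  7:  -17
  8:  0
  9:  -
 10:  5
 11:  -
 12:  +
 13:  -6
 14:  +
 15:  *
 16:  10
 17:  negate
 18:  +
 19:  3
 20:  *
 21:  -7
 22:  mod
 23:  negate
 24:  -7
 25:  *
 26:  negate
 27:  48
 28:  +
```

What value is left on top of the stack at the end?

-37    : [-37]
-6     : [-37, -6]
-      : [-31]
-5     : [-31, -5]
/      : [6]
-3     : [6, -3]
-17    : [6, -3, -17]
0      : [6, -3, -17, 0]
-      : [6, -3, -17]
5      : [6, -3, -17, 5]
-      : [6, -3, -22]
+      : [6, -25]
-6     : [6, -25, -6]
+      : [6, -31]
*      : [-186]
10     : [-186, 10]
negate : [-186, -10]
+      : [-196]
3      : [-196, 3]
*      : [-588]
-7     : [-588, -7]
mod    : [0]
negate : [0]
-7     : [0, -7]
*      : [0]
negate : [0]
48     : [0, 48]
+      : [48]

48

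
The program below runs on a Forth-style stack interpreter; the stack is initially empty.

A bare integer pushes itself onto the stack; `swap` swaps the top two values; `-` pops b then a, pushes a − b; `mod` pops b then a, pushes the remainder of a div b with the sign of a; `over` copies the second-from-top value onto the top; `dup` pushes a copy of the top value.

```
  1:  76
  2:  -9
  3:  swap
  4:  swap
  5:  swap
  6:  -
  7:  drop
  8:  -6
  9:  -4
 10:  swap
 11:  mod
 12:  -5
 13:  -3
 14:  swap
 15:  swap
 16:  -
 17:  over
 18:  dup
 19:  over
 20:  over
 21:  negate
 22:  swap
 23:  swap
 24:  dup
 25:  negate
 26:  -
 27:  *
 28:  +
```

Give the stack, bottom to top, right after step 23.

[-4, -2, -4, -4, -4, 4]

76     -> [76]
-9     -> [76, -9]
swap   -> [-9, 76]
swap   -> [76, -9]
swap   -> [-9, 76]
-      -> [-85]
drop   -> []
-6     -> [-6]
-4     -> [-6, -4]
swap   -> [-4, -6]
mod    -> [-4]
-5     -> [-4, -5]
-3     -> [-4, -5, -3]
swap   -> [-4, -3, -5]
swap   -> [-4, -5, -3]
-      -> [-4, -2]
over   -> [-4, -2, -4]
dup    -> [-4, -2, -4, -4]
over   -> [-4, -2, -4, -4, -4]
over   -> [-4, -2, -4, -4, -4, -4]
negate -> [-4, -2, -4, -4, -4, 4]
swap   -> [-4, -2, -4, -4, 4, -4]
swap   -> [-4, -2, -4, -4, -4, 4]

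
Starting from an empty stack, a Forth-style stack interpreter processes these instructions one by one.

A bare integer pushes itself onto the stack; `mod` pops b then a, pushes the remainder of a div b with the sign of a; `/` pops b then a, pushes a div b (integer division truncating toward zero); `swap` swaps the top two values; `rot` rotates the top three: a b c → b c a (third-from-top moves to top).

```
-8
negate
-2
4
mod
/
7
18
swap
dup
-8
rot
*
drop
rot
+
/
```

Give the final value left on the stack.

6

-8     -> -8
negate -> 8
-2     -> 8 -2
4      -> 8 -2 4
mod    -> 8 -2
/      -> -4
7      -> -4 7
18     -> -4 7 18
swap   -> -4 18 7
dup    -> -4 18 7 7
-8     -> -4 18 7 7 -8
rot    -> -4 18 7 -8 7
*      -> -4 18 7 -56
drop   -> -4 18 7
rot    -> 18 7 -4
+      -> 18 3
/      -> 6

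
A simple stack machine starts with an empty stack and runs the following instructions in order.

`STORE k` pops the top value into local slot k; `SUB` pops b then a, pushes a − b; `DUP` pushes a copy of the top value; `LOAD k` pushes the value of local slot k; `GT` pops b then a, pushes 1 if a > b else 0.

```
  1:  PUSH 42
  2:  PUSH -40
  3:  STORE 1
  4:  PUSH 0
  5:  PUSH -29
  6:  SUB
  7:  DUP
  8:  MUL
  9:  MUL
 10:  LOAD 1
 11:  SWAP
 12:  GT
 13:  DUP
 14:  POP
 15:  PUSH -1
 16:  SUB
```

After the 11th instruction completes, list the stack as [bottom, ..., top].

[-40, 35322]

PUSH 42  : [42]
PUSH -40 : [42, -40]
STORE 1  : [42]
PUSH 0   : [42, 0]
PUSH -29 : [42, 0, -29]
SUB      : [42, 29]
DUP      : [42, 29, 29]
MUL      : [42, 841]
MUL      : [35322]
LOAD 1   : [35322, -40]
SWAP     : [-40, 35322]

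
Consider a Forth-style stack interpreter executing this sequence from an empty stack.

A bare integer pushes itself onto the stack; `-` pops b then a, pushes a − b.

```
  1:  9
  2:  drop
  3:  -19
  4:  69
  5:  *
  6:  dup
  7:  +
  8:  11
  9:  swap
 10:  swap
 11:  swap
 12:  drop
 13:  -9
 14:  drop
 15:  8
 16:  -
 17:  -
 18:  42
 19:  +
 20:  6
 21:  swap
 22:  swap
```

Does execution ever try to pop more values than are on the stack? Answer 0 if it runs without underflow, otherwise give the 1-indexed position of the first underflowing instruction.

9     9
drop  (empty)
-19   -19
69    -19 69
*     -1311
dup   -1311 -1311
+     -2622
11    -2622 11
swap  11 -2622
swap  -2622 11
swap  11 -2622
drop  11
-9    11 -9
drop  11
8     11 8
-     3
-  — needs 2 operands, stack has 1 → underflow

17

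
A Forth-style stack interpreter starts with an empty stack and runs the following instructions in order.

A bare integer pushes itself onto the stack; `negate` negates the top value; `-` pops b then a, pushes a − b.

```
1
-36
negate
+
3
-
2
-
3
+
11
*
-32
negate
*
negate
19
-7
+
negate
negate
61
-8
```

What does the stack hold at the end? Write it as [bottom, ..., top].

[-12320, 12, 61, -8]

1       [1]
-36     [1, -36]
negate  [1, 36]
+       [37]
3       [37, 3]
-       [34]
2       [34, 2]
-       [32]
3       [32, 3]
+       [35]
11      [35, 11]
*       [385]
-32     [385, -32]
negate  [385, 32]
*       [12320]
negate  [-12320]
19      [-12320, 19]
-7      [-12320, 19, -7]
+       [-12320, 12]
negate  [-12320, -12]
negate  [-12320, 12]
61      [-12320, 12, 61]
-8      [-12320, 12, 61, -8]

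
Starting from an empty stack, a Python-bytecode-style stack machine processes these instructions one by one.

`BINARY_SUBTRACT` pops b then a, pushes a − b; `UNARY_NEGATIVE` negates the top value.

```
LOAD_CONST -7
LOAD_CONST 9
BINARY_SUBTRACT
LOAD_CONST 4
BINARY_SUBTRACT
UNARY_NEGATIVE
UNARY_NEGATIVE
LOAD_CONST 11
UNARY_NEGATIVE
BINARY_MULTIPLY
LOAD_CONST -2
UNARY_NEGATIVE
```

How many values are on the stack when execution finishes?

LOAD_CONST -7    -7
LOAD_CONST 9     -7 9
BINARY_SUBTRACT  -16
LOAD_CONST 4     -16 4
BINARY_SUBTRACT  -20
UNARY_NEGATIVE   20
UNARY_NEGATIVE   -20
LOAD_CONST 11    -20 11
UNARY_NEGATIVE   -20 -11
BINARY_MULTIPLY  220
LOAD_CONST -2    220 -2
UNARY_NEGATIVE   220 2

2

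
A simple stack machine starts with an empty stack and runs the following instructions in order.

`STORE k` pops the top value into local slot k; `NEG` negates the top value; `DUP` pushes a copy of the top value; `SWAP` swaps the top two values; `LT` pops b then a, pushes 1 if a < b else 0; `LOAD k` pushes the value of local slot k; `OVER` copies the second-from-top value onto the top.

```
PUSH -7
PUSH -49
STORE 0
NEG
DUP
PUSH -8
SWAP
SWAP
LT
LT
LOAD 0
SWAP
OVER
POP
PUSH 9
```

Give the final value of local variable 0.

PUSH -7   [-7]
PUSH -49  [-7, -49]
STORE 0   [-7]
NEG       [7]
DUP       [7, 7]
PUSH -8   [7, 7, -8]
SWAP      [7, -8, 7]
SWAP      [7, 7, -8]
LT        [7, 0]
LT        [0]
LOAD 0    [0, -49]
SWAP      [-49, 0]
OVER      [-49, 0, -49]
POP       [-49, 0]
PUSH 9    [-49, 0, 9]

-49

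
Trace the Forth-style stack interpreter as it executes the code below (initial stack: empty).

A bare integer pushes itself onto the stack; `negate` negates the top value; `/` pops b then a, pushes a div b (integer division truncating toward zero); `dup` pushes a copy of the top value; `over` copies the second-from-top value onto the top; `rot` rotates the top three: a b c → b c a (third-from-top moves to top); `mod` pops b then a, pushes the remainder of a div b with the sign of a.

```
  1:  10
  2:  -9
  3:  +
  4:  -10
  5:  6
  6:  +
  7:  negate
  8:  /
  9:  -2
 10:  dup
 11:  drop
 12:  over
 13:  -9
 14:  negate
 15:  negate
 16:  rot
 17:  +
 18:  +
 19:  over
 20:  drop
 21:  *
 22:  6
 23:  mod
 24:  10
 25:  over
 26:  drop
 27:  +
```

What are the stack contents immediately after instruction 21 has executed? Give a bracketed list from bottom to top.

10     -> [10]
-9     -> [10, -9]
+      -> [1]
-10    -> [1, -10]
6      -> [1, -10, 6]
+      -> [1, -4]
negate -> [1, 4]
/      -> [0]
-2     -> [0, -2]
dup    -> [0, -2, -2]
drop   -> [0, -2]
over   -> [0, -2, 0]
-9     -> [0, -2, 0, -9]
negate -> [0, -2, 0, 9]
negate -> [0, -2, 0, -9]
rot    -> [0, 0, -9, -2]
+      -> [0, 0, -11]
+      -> [0, -11]
over   -> [0, -11, 0]
drop   -> [0, -11]
*      -> [0]

[0]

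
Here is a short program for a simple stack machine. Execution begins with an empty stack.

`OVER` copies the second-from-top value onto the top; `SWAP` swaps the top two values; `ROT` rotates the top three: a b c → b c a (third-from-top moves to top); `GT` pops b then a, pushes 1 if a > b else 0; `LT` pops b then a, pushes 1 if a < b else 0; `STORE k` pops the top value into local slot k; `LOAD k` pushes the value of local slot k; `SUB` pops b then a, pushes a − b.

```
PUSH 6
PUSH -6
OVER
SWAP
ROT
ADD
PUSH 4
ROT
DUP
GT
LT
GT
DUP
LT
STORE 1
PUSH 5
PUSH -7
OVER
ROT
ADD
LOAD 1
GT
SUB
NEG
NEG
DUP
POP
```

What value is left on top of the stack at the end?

-8

PUSH 6  -> 6
PUSH -6 -> 6 -6
OVER    -> 6 -6 6
SWAP    -> 6 6 -6
ROT     -> 6 -6 6
ADD     -> 6 0
PUSH 4  -> 6 0 4
ROT     -> 0 4 6
DUP     -> 0 4 6 6
GT      -> 0 4 0
LT      -> 0 0
GT      -> 0
DUP     -> 0 0
LT      -> 0
STORE 1 -> (empty)
PUSH 5  -> 5
PUSH -7 -> 5 -7
OVER    -> 5 -7 5
ROT     -> -7 5 5
ADD     -> -7 10
LOAD 1  -> -7 10 0
GT      -> -7 1
SUB     -> -8
NEG     -> 8
NEG     -> -8
DUP     -> -8 -8
POP     -> -8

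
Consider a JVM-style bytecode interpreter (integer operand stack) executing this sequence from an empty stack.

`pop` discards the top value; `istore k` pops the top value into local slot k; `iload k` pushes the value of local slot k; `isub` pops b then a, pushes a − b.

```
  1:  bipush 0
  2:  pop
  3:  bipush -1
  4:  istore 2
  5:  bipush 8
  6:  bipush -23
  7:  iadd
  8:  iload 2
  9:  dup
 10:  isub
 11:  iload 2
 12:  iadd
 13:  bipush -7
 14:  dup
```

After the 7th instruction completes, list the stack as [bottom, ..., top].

[-15]

bipush 0   -> 0
pop        -> (empty)
bipush -1  -> -1
istore 2   -> (empty)
bipush 8   -> 8
bipush -23 -> 8 -23
iadd       -> -15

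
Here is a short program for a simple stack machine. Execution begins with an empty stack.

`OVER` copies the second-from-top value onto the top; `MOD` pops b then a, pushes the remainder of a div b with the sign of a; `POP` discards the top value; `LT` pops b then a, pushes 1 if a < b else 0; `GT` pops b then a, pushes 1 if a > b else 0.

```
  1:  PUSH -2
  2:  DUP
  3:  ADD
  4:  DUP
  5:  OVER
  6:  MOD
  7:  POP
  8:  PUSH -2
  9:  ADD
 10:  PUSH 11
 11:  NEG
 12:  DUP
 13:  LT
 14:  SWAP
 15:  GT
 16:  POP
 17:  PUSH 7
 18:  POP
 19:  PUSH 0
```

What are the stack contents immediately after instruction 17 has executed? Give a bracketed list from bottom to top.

[7]

PUSH -2 -> [-2]
DUP     -> [-2, -2]
ADD     -> [-4]
DUP     -> [-4, -4]
OVER    -> [-4, -4, -4]
MOD     -> [-4, 0]
POP     -> [-4]
PUSH -2 -> [-4, -2]
ADD     -> [-6]
PUSH 11 -> [-6, 11]
NEG     -> [-6, -11]
DUP     -> [-6, -11, -11]
LT      -> [-6, 0]
SWAP    -> [0, -6]
GT      -> [1]
POP     -> []
PUSH 7  -> [7]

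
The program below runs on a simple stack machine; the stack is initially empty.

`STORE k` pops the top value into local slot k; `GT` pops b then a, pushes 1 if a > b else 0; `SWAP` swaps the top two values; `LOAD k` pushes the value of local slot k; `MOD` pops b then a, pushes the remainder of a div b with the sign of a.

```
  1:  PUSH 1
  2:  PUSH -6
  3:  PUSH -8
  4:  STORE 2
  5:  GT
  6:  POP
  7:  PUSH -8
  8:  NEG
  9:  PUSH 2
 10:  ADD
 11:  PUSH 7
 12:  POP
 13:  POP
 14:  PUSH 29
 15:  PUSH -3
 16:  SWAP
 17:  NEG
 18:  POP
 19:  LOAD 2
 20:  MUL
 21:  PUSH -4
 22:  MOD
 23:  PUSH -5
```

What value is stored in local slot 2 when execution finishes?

PUSH 1  → 1
PUSH -6 → 1 -6
PUSH -8 → 1 -6 -8
STORE 2 → 1 -6
GT      → 1
POP     → (empty)
PUSH -8 → -8
NEG     → 8
PUSH 2  → 8 2
ADD     → 10
PUSH 7  → 10 7
POP     → 10
POP     → (empty)
PUSH 29 → 29
PUSH -3 → 29 -3
SWAP    → -3 29
NEG     → -3 -29
POP     → -3
LOAD 2  → -3 -8
MUL     → 24
PUSH -4 → 24 -4
MOD     → 0
PUSH -5 → 0 -5

-8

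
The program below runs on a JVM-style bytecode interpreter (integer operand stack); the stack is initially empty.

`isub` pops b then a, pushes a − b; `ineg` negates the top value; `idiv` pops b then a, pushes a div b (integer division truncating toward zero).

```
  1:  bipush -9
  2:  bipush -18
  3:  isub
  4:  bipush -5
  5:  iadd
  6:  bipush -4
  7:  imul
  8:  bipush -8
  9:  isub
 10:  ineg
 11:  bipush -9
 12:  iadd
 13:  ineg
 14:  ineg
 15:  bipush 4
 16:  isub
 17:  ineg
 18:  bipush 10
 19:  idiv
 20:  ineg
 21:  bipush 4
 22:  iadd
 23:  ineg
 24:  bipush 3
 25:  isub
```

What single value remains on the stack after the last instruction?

-7

bipush -9  → [-9]
bipush -18 → [-9, -18]
isub       → [9]
bipush -5  → [9, -5]
iadd       → [4]
bipush -4  → [4, -4]
imul       → [-16]
bipush -8  → [-16, -8]
isub       → [-8]
ineg       → [8]
bipush -9  → [8, -9]
iadd       → [-1]
ineg       → [1]
ineg       → [-1]
bipush 4   → [-1, 4]
isub       → [-5]
ineg       → [5]
bipush 10  → [5, 10]
idiv       → [0]
ineg       → [0]
bipush 4   → [0, 4]
iadd       → [4]
ineg       → [-4]
bipush 3   → [-4, 3]
isub       → [-7]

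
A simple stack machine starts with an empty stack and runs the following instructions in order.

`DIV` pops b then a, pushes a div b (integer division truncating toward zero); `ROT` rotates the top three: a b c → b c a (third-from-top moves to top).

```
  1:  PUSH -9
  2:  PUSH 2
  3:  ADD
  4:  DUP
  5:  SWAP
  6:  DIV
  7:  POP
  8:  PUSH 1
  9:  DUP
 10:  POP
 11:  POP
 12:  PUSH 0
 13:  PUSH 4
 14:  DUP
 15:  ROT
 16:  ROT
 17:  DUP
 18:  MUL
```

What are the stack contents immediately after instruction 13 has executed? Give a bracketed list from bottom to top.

PUSH -9 : [-9]
PUSH 2  : [-9, 2]
ADD     : [-7]
DUP     : [-7, -7]
SWAP    : [-7, -7]
DIV     : [1]
POP     : []
PUSH 1  : [1]
DUP     : [1, 1]
POP     : [1]
POP     : []
PUSH 0  : [0]
PUSH 4  : [0, 4]

[0, 4]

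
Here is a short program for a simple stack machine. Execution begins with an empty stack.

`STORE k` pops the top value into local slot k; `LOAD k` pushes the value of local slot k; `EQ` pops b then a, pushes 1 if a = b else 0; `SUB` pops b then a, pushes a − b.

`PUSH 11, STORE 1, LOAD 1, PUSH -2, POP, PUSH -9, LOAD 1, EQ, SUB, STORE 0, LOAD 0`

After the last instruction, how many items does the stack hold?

1

PUSH 11  [11]
STORE 1  []
LOAD 1   [11]
PUSH -2  [11, -2]
POP      [11]
PUSH -9  [11, -9]
LOAD 1   [11, -9, 11]
EQ       [11, 0]
SUB      [11]
STORE 0  []
LOAD 0   [11]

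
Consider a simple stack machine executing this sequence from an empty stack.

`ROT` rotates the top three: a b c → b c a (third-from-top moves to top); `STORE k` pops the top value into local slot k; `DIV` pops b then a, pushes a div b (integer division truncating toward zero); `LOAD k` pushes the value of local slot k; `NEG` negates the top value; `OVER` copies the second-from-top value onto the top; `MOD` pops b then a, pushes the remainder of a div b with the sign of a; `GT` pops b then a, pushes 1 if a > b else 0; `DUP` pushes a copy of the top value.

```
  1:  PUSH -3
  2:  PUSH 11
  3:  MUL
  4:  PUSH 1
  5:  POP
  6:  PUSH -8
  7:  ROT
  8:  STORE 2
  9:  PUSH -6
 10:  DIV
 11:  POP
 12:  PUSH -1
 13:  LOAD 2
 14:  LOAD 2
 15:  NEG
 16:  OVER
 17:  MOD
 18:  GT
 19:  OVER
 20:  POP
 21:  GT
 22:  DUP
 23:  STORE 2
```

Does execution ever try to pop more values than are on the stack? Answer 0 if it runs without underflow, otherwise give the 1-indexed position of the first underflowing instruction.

PUSH -3  -3
PUSH 11  -3 11
MUL      -33
PUSH 1   -33 1
POP      -33
PUSH -8  -33 -8
ROT  — needs 3 operands, stack has 2 → underflow

7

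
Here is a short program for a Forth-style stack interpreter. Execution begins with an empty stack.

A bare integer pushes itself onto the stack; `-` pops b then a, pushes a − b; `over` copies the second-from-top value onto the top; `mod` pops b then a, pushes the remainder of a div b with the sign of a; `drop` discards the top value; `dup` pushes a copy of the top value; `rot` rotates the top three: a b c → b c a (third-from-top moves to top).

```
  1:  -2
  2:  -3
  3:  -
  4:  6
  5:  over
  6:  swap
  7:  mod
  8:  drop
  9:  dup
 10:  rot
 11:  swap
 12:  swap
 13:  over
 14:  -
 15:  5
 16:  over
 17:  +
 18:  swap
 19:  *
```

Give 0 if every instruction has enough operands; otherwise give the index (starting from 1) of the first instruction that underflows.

-2   → [-2]
-3   → [-2, -3]
-    → [1]
6    → [1, 6]
over → [1, 6, 1]
swap → [1, 1, 6]
mod  → [1, 1]
drop → [1]
dup  → [1, 1]
rot  — needs 3 operands, stack has 2 → underflow

10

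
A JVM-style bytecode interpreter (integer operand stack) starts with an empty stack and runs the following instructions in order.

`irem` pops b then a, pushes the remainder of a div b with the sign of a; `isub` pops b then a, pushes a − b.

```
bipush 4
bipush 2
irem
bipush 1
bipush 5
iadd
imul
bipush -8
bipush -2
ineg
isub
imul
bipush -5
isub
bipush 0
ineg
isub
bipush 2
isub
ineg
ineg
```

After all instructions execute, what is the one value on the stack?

bipush 4  : [4]
bipush 2  : [4, 2]
irem      : [0]
bipush 1  : [0, 1]
bipush 5  : [0, 1, 5]
iadd      : [0, 6]
imul      : [0]
bipush -8 : [0, -8]
bipush -2 : [0, -8, -2]
ineg      : [0, -8, 2]
isub      : [0, -10]
imul      : [0]
bipush -5 : [0, -5]
isub      : [5]
bipush 0  : [5, 0]
ineg      : [5, 0]
isub      : [5]
bipush 2  : [5, 2]
isub      : [3]
ineg      : [-3]
ineg      : [3]

3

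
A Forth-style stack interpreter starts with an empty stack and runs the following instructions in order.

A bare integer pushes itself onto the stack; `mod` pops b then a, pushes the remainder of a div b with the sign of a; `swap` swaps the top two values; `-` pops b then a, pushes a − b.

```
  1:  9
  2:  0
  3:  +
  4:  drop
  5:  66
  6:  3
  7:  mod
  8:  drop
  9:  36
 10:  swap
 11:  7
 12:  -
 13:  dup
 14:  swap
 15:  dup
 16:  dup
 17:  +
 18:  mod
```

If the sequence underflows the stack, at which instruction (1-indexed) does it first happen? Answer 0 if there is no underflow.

9     [9]
0     [9, 0]
+     [9]
drop  []
66    [66]
3     [66, 3]
mod   [0]
drop  []
36    [36]
swap  — needs 2 operands, stack has 1 → underflow

10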